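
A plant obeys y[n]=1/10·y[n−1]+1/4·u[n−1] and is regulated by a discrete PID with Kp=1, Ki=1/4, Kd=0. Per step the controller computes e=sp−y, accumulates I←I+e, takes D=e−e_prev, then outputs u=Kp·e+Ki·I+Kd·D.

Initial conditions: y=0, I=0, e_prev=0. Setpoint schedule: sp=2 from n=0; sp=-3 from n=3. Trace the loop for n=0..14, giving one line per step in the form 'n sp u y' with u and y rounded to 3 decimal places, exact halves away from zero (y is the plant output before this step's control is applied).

0 2 2.500 0.000
1 2 2.219 0.625
2 2 2.572 0.617
3 -3 -3.442 0.705
4 -3 -2.499 -0.790
5 -3 -3.159 -0.704
6 -3 -3.538 -0.860
7 -3 -3.935 -0.971
8 -3 -4.305 -1.081
9 -3 -4.655 -1.184
10 -3 -4.987 -1.282
11 -3 -5.300 -1.375
12 -3 -5.597 -1.463
13 -3 -5.878 -1.545
14 -3 -6.143 -1.624

(exact arithmetic carried between steps; '≈' marks a value shown rounded to 6 d.p. or computed from one; I and e_prev carry over from the previous line; the table rounds u and y to 3 d.p., halves away from zero)
n=0: y=0, sp=2, e=sp−y=2; I=2, D=e−e_prev=2; u=1·2+1/4·2+0·2=2.5; next y=1/10·0+1/4·2.5=0.625
n=1: y=0.625, sp=2, e=sp−y=1.375; I=3.375, D=e−e_prev=-0.625; u=1·1.375+1/4·3.375+0·(-0.625)=2.21875; next y=1/10·0.625+1/4·2.21875≈0.617188
n=2: y≈0.617188, sp=2, e=sp−y≈1.382813; I≈4.757813, D=e−e_prev≈0.007813; u=1·1.382813+1/4·4.757813+0·0.007813≈2.572266; next y=1/10·0.617188+1/4·2.572266≈0.704785
n=3: y≈0.704785, sp=-3, e=sp−y≈-3.704785; I≈1.053027, D=e−e_prev≈-5.087598; u=1·(-3.704785)+1/4·1.053027+0·(-5.087598)≈-3.441528; next y=1/10·0.704785+1/4·(-3.441528)≈-0.789904
n=4: y≈-0.789904, sp=-3, e=sp−y≈-2.210096; I≈-1.157069, D=e−e_prev≈1.494689; u=1·(-2.210096)+1/4·(-1.157069)+0·1.494689≈-2.499364; next y=1/10·(-0.789904)+1/4·(-2.499364)≈-0.703831
n=5: y≈-0.703831, sp=-3, e=sp−y≈-2.296169; I≈-3.453238, D=e−e_prev≈-0.086072; u=1·(-2.296169)+1/4·(-3.453238)+0·(-0.086072)≈-3.159478; next y=1/10·(-0.703831)+1/4·(-3.159478)≈-0.860253
n=6: y≈-0.860253, sp=-3, e=sp−y≈-2.139747; I≈-5.592985, D=e−e_prev≈0.156421; u=1·(-2.139747)+1/4·(-5.592985)+0·0.156421≈-3.537994; next y=1/10·(-0.860253)+1/4·(-3.537994)≈-0.970524
n=7: y≈-0.970524, sp=-3, e=sp−y≈-2.029476; I≈-7.622461, D=e−e_prev≈0.110271; u=1·(-2.029476)+1/4·(-7.622461)+0·0.110271≈-3.935092; next y=1/10·(-0.970524)+1/4·(-3.935092)≈-1.080825
n=8: y≈-1.080825, sp=-3, e=sp−y≈-1.919175; I≈-9.541636, D=e−e_prev≈0.110302; u=1·(-1.919175)+1/4·(-9.541636)+0·0.110302≈-4.304584; next y=1/10·(-1.080825)+1/4·(-4.304584)≈-1.184228
n=9: y≈-1.184228, sp=-3, e=sp−y≈-1.815772; I≈-11.357408, D=e−e_prev≈0.103403; u=1·(-1.815772)+1/4·(-11.357408)+0·0.103403≈-4.655123; next y=1/10·(-1.184228)+1/4·(-4.655123)≈-1.282204
n=10: y≈-1.282204, sp=-3, e=sp−y≈-1.717796; I≈-13.075204, D=e−e_prev≈0.097975; u=1·(-1.717796)+1/4·(-13.075204)+0·0.097975≈-4.986597; next y=1/10·(-1.282204)+1/4·(-4.986597)≈-1.374870
n=11: y≈-1.374870, sp=-3, e=sp−y≈-1.625130; I≈-14.700334, D=e−e_prev≈0.092666; u=1·(-1.625130)+1/4·(-14.700334)+0·0.092666≈-5.300214; next y=1/10·(-1.374870)+1/4·(-5.300214)≈-1.462540
n=12: y≈-1.462540, sp=-3, e=sp−y≈-1.537460; I≈-16.237794, D=e−e_prev≈0.087671; u=1·(-1.537460)+1/4·(-16.237794)+0·0.087671≈-5.596908; next y=1/10·(-1.462540)+1/4·(-5.596908)≈-1.545481
n=13: y≈-1.545481, sp=-3, e=sp−y≈-1.454519; I≈-17.692313, D=e−e_prev≈0.082941; u=1·(-1.454519)+1/4·(-17.692313)+0·0.082941≈-5.877597; next y=1/10·(-1.545481)+1/4·(-5.877597)≈-1.623947
n=14: y≈-1.623947, sp=-3, e=sp−y≈-1.376053; I≈-19.068365, D=e−e_prev≈0.078466; u=1·(-1.376053)+1/4·(-19.068365)+0·0.078466≈-6.143144; next y=1/10·(-1.623947)+1/4·(-6.143144)≈-1.698181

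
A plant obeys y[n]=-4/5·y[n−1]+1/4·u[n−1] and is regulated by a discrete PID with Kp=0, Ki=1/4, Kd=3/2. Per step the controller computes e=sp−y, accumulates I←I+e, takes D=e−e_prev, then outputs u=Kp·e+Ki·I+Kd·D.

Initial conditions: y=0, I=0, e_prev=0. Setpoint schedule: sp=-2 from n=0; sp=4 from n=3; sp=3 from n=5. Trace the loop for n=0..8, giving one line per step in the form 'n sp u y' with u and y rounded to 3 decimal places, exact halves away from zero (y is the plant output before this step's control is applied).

(exact arithmetic carried between steps; '≈' marks a value shown rounded to 6 d.p. or computed from one; I and e_prev carry over from the previous line; the table rounds u and y to 3 d.p., halves away from zero)
n=0: y=0, sp=-2, e=sp−y=-2; I=-2, D=e−e_prev=-2; u=0·(-2)+1/4·(-2)+3/2·(-2)=-3.5; next y=-4/5·0+1/4·(-3.5)=-0.875
n=1: y=-0.875, sp=-2, e=sp−y=-1.125; I=-3.125, D=e−e_prev=0.875; u=0·(-1.125)+1/4·(-3.125)+3/2·0.875=0.53125; next y=-4/5·(-0.875)+1/4·0.53125≈0.832813
n=2: y≈0.832813, sp=-2, e=sp−y≈-2.832813; I≈-5.957813, D=e−e_prev≈-1.707813; u=0·(-2.832813)+1/4·(-5.957813)+3/2·(-1.707813)≈-4.051172; next y=-4/5·0.832813+1/4·(-4.051172)≈-1.679043
n=3: y≈-1.679043, sp=4, e=sp−y≈5.679043; I≈-0.278770, D=e−e_prev≈8.511855; u=0·5.679043+1/4·(-0.278770)+3/2·8.511855≈12.698091; next y=-4/5·(-1.679043)+1/4·12.698091≈4.517757
n=4: y≈4.517757, sp=4, e=sp−y≈-0.517757; I≈-0.796527, D=e−e_prev≈-6.196800; u=0·(-0.517757)+1/4·(-0.796527)+3/2·(-6.196800)≈-9.494332; next y=-4/5·4.517757+1/4·(-9.494332)≈-5.987789
n=5: y≈-5.987789, sp=3, e=sp−y≈8.987789; I≈8.191262, D=e−e_prev≈9.505546; u=0·8.987789+1/4·8.191262+3/2·9.505546≈16.306134; next y=-4/5·(-5.987789)+1/4·16.306134≈8.866764
n=6: y≈8.866764, sp=3, e=sp−y≈-5.866764; I≈2.324498, D=e−e_prev≈-14.854553; u=0·(-5.866764)+1/4·2.324498+3/2·(-14.854553)≈-21.700705; next y=-4/5·8.866764+1/4·(-21.700705)≈-12.518588
n=7: y≈-12.518588, sp=3, e=sp−y≈15.518588; I≈17.843085, D=e−e_prev≈21.385352; u=0·15.518588+1/4·17.843085+3/2·21.385352≈36.538800; next y=-4/5·(-12.518588)+1/4·36.538800≈19.149570
n=8: y≈19.149570, sp=3, e=sp−y≈-16.149570; I≈1.693515, D=e−e_prev≈-31.668158; u=0·(-16.149570)+1/4·1.693515+3/2·(-31.668158)≈-47.078858; next y=-4/5·19.149570+1/4·(-47.078858)≈-27.089371

0 -2 -3.500 0.000
1 -2 0.531 -0.875
2 -2 -4.051 0.833
3 4 12.698 -1.679
4 4 -9.494 4.518
5 3 16.306 -5.988
6 3 -21.701 8.867
7 3 36.539 -12.519
8 3 -47.079 19.150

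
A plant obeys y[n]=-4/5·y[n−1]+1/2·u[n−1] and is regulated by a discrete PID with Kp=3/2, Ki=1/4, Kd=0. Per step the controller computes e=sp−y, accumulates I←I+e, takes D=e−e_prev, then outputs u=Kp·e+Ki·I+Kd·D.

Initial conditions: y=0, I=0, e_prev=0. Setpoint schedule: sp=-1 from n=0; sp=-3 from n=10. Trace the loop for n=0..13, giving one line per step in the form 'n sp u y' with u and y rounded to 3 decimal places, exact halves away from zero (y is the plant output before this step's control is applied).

0 -1 -1.750 0.000
1 -1 -0.469 -0.875
2 -1 -2.846 0.466
3 -1 0.745 -1.796
4 -1 -5.364 1.809
5 -1 4.325 -4.129
6 -1 -11.683 5.466
7 -1 14.140 -10.214
8 -1 -28.104 15.241
9 -1 40.437 -26.245
10 -3 -74.805 41.214
11 -3 109.420 -70.374
12 -3 -191.157 111.009
13 -3 297.282 -184.386

(exact arithmetic carried between steps; '≈' marks a value shown rounded to 6 d.p. or computed from one; I and e_prev carry over from the previous line; the table rounds u and y to 3 d.p., halves away from zero)
n=0: y=0, sp=-1, e=sp−y=-1; I=-1, D=e−e_prev=-1; u=3/2·(-1)+1/4·(-1)+0·(-1)=-1.75; next y=-4/5·0+1/2·(-1.75)=-0.875
n=1: y=-0.875, sp=-1, e=sp−y=-0.125; I=-1.125, D=e−e_prev=0.875; u=3/2·(-0.125)+1/4·(-1.125)+0·0.875=-0.46875; next y=-4/5·(-0.875)+1/2·(-0.46875)=0.465625
n=2: y=0.465625, sp=-1, e=sp−y=-1.465625; I=-2.590625, D=e−e_prev=-1.340625; u=3/2·(-1.465625)+1/4·(-2.590625)+0·(-1.340625)≈-2.846094; next y=-4/5·0.465625+1/2·(-2.846094)≈-1.795547
n=3: y≈-1.795547, sp=-1, e=sp−y≈0.795547; I≈-1.795078, D=e−e_prev≈2.261172; u=3/2·0.795547+1/4·(-1.795078)+0·2.261172≈0.744551; next y=-4/5·(-1.795547)+1/2·0.744551≈1.808713
n=4: y≈1.808713, sp=-1, e=sp−y≈-2.808713; I≈-4.603791, D=e−e_prev≈-3.604260; u=3/2·(-2.808713)+1/4·(-4.603791)+0·(-3.604260)≈-5.364017; next y=-4/5·1.808713+1/2·(-5.364017)≈-4.128979
n=5: y≈-4.128979, sp=-1, e=sp−y≈3.128979; I≈-1.474812, D=e−e_prev≈5.937692; u=3/2·3.128979+1/4·(-1.474812)+0·5.937692≈4.324765; next y=-4/5·(-4.128979)+1/2·4.324765≈5.465566
n=6: y≈5.465566, sp=-1, e=sp−y≈-6.465566; I≈-7.940378, D=e−e_prev≈-9.594545; u=3/2·(-6.465566)+1/4·(-7.940378)+0·(-9.594545)≈-11.683443; next y=-4/5·5.465566+1/2·(-11.683443)≈-10.214174
n=7: y≈-10.214174, sp=-1, e=sp−y≈9.214174; I≈1.273796, D=e−e_prev≈15.679740; u=3/2·9.214174+1/4·1.273796+0·15.679740≈14.139710; next y=-4/5·(-10.214174)+1/2·14.139710≈15.241194
n=8: y≈15.241194, sp=-1, e=sp−y≈-16.241194; I≈-14.967398, D=e−e_prev≈-25.455368; u=3/2·(-16.241194)+1/4·(-14.967398)+0·(-25.455368)≈-28.103641; next y=-4/5·15.241194+1/2·(-28.103641)≈-26.244776
n=9: y≈-26.244776, sp=-1, e=sp−y≈25.244776; I≈10.277378, D=e−e_prev≈41.485970; u=3/2·25.244776+1/4·10.277378+0·41.485970≈40.436508; next y=-4/5·(-26.244776)+1/2·40.436508≈41.214075
n=10: y≈41.214075, sp=-3, e=sp−y≈-44.214075; I≈-33.936697, D=e−e_prev≈-69.458851; u=3/2·(-44.214075)+1/4·(-33.936697)+0·(-69.458851)≈-74.805287; next y=-4/5·41.214075+1/2·(-74.805287)≈-70.373903
n=11: y≈-70.373903, sp=-3, e=sp−y≈67.373903; I≈33.437206, D=e−e_prev≈111.587979; u=3/2·67.373903+1/4·33.437206+0·111.587979≈109.420157; next y=-4/5·(-70.373903)+1/2·109.420157≈111.009201
n=12: y≈111.009201, sp=-3, e=sp−y≈-114.009201; I≈-80.571995, D=e−e_prev≈-181.383105; u=3/2·(-114.009201)+1/4·(-80.571995)+0·(-181.383105)≈-191.156801; next y=-4/5·111.009201+1/2·(-191.156801)≈-184.385761
n=13: y≈-184.385761, sp=-3, e=sp−y≈181.385761; I≈100.813766, D=e−e_prev≈295.394962; u=3/2·181.385761+1/4·100.813766+0·295.394962≈297.282083; next y=-4/5·(-184.385761)+1/2·297.282083≈296.149651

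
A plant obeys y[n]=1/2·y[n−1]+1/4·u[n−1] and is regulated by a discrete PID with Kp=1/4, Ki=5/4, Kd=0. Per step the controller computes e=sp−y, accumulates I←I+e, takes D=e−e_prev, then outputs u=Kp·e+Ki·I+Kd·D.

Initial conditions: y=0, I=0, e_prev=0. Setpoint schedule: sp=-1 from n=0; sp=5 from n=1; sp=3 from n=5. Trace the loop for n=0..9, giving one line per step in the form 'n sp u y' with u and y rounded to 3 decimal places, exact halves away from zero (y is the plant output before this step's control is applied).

0 -1 -1.500 0.000
1 5 6.813 -0.375
2 5 10.695 1.516
3 5 12.177 3.432
4 5 12.145 4.760
5 3 8.460 5.416
6 3 6.330 4.823
7 3 5.294 3.994
8 3 5.062 3.321
9 3 5.253 2.926

(exact arithmetic carried between steps; '≈' marks a value shown rounded to 6 d.p. or computed from one; I and e_prev carry over from the previous line; the table rounds u and y to 3 d.p., halves away from zero)
n=0: y=0, sp=-1, e=sp−y=-1; I=-1, D=e−e_prev=-1; u=1/4·(-1)+5/4·(-1)+0·(-1)=-1.5; next y=1/2·0+1/4·(-1.5)=-0.375
n=1: y=-0.375, sp=5, e=sp−y=5.375; I=4.375, D=e−e_prev=6.375; u=1/4·5.375+5/4·4.375+0·6.375=6.8125; next y=1/2·(-0.375)+1/4·6.8125=1.515625
n=2: y=1.515625, sp=5, e=sp−y=3.484375; I=7.859375, D=e−e_prev=-1.890625; u=1/4·3.484375+5/4·7.859375+0·(-1.890625)≈10.695313; next y=1/2·1.515625+1/4·10.695313≈3.431641
n=3: y≈3.431641, sp=5, e=sp−y≈1.568359; I≈9.427734, D=e−e_prev≈-1.916016; u=1/4·1.568359+5/4·9.427734+0·(-1.916016)≈12.176758; next y=1/2·3.431641+1/4·12.176758≈4.760010
n=4: y≈4.760010, sp=5, e=sp−y≈0.239990; I≈9.667725, D=e−e_prev≈-1.328369; u=1/4·0.239990+5/4·9.667725+0·(-1.328369)≈12.144653; next y=1/2·4.760010+1/4·12.144653≈5.416168
n=5: y≈5.416168, sp=3, e=sp−y≈-2.416168; I≈7.251556, D=e−e_prev≈-2.656158; u=1/4·(-2.416168)+5/4·7.251556+0·(-2.656158)≈8.460403; next y=1/2·5.416168+1/4·8.460403≈4.823185
n=6: y≈4.823185, sp=3, e=sp−y≈-1.823185; I≈5.428371, D=e−e_prev≈0.592983; u=1/4·(-1.823185)+5/4·5.428371+0·0.592983≈6.329668; next y=1/2·4.823185+1/4·6.329668≈3.994009
n=7: y≈3.994009, sp=3, e=sp−y≈-0.994009; I≈4.434362, D=e−e_prev≈0.829175; u=1/4·(-0.994009)+5/4·4.434362+0·0.829175≈5.294450; next y=1/2·3.994009+1/4·5.294450≈3.320617
n=8: y≈3.320617, sp=3, e=sp−y≈-0.320617; I≈4.113745, D=e−e_prev≈0.673392; u=1/4·(-0.320617)+5/4·4.113745+0·0.673392≈5.062027; next y=1/2·3.320617+1/4·5.062027≈2.925815
n=9: y≈2.925815, sp=3, e=sp−y≈0.074185; I≈4.187929, D=e−e_prev≈0.394802; u=1/4·0.074185+5/4·4.187929+0·0.394802≈5.253458; next y=1/2·2.925815+1/4·5.253458≈2.776272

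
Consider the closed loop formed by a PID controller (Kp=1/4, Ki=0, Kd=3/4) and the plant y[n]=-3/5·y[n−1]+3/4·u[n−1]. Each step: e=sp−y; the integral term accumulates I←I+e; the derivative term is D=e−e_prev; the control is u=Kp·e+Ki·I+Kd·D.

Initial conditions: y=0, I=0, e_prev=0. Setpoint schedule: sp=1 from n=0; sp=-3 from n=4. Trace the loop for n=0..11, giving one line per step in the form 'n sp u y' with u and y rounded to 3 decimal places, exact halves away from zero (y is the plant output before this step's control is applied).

0 1 1.000 0.000
1 1 -0.500 0.750
2 1 1.638 -0.825
3 1 -2.092 1.723
4 -3 0.145 -2.603
5 -3 -4.373 1.671
6 -3 4.785 -4.282
7 -3 -10.119 6.158
8 -3 15.152 -11.284
9 -3 -27.347 18.134
10 -3 44.241 -31.391
11 -3 -76.308 52.015

(exact arithmetic carried between steps; '≈' marks a value shown rounded to 6 d.p. or computed from one; I and e_prev carry over from the previous line; the table rounds u and y to 3 d.p., halves away from zero)
n=0: y=0, sp=1, e=sp−y=1; I=1, D=e−e_prev=1; u=1/4·1+0·1+3/4·1=1; next y=-3/5·0+3/4·1=0.75
n=1: y=0.75, sp=1, e=sp−y=0.25; I=1.25, D=e−e_prev=-0.75; u=1/4·0.25+0·1.25+3/4·(-0.75)=-0.5; next y=-3/5·0.75+3/4·(-0.5)=-0.825
n=2: y=-0.825, sp=1, e=sp−y=1.825; I=3.075, D=e−e_prev=1.575; u=1/4·1.825+0·3.075+3/4·1.575=1.6375; next y=-3/5·(-0.825)+3/4·1.6375=1.723125
n=3: y=1.723125, sp=1, e=sp−y=-0.723125; I=2.351875, D=e−e_prev=-2.548125; u=1/4·(-0.723125)+0·2.351875+3/4·(-2.548125)=-2.091875; next y=-3/5·1.723125+3/4·(-2.091875)≈-2.602781
n=4: y≈-2.602781, sp=-3, e=sp−y≈-0.397219; I≈1.954656, D=e−e_prev≈0.325906; u=1/4·(-0.397219)+0·1.954656+3/4·0.325906≈0.145125; next y=-3/5·(-2.602781)+3/4·0.145125≈1.670513
n=5: y≈1.670513, sp=-3, e=sp−y≈-4.670513; I≈-2.715856, D=e−e_prev≈-4.273294; u=1/4·(-4.670513)+0·(-2.715856)+3/4·(-4.273294)≈-4.372598; next y=-3/5·1.670513+3/4·(-4.372598)≈-4.281756
n=6: y≈-4.281756, sp=-3, e=sp−y≈1.281756; I≈-1.434100, D=e−e_prev≈5.952269; u=1/4·1.281756+0·(-1.434100)+3/4·5.952269≈4.784641; next y=-3/5·(-4.281756)+3/4·4.784641≈6.157534
n=7: y≈6.157534, sp=-3, e=sp−y≈-9.157534; I≈-10.591634, D=e−e_prev≈-10.439291; u=1/4·(-9.157534)+0·(-10.591634)+3/4·(-10.439291)≈-10.118852; next y=-3/5·6.157534+3/4·(-10.118852)≈-11.283659
n=8: y≈-11.283659, sp=-3, e=sp−y≈8.283659; I≈-2.307975, D=e−e_prev≈17.441194; u=1/4·8.283659+0·(-2.307975)+3/4·17.441194≈15.151810; next y=-3/5·(-11.283659)+3/4·15.151810≈18.134053
n=9: y≈18.134053, sp=-3, e=sp−y≈-21.134053; I≈-23.442028, D=e−e_prev≈-29.417712; u=1/4·(-21.134053)+0·(-23.442028)+3/4·(-29.417712)≈-27.346798; next y=-3/5·18.134053+3/4·(-27.346798)≈-31.390530
n=10: y≈-31.390530, sp=-3, e=sp−y≈28.390530; I≈4.948502, D=e−e_prev≈49.524583; u=1/4·28.390530+0·4.948502+3/4·49.524583≈44.241070; next y=-3/5·(-31.390530)+3/4·44.241070≈52.015120
n=11: y≈52.015120, sp=-3, e=sp−y≈-55.015120; I≈-50.066618, D=e−e_prev≈-83.405650; u=1/4·(-55.015120)+0·(-50.066618)+3/4·(-83.405650)≈-76.308018; next y=-3/5·52.015120+3/4·(-76.308018)≈-88.440086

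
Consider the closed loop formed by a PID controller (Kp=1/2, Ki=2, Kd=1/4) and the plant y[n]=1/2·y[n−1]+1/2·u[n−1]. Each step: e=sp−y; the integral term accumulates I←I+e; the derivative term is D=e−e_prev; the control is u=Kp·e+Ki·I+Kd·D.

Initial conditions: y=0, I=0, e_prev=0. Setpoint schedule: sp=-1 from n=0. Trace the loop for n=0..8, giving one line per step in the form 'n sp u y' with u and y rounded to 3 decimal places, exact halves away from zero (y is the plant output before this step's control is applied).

(exact arithmetic carried between steps; '≈' marks a value shown rounded to 6 d.p. or computed from one; I and e_prev carry over from the previous line; the table rounds u and y to 3 d.p., halves away from zero)
n=0: y=0, sp=-1, e=sp−y=-1; I=-1, D=e−e_prev=-1; u=1/2·(-1)+2·(-1)+1/4·(-1)=-2.75; next y=1/2·0+1/2·(-2.75)=-1.375
n=1: y=-1.375, sp=-1, e=sp−y=0.375; I=-0.625, D=e−e_prev=1.375; u=1/2·0.375+2·(-0.625)+1/4·1.375=-0.71875; next y=1/2·(-1.375)+1/2·(-0.71875)=-1.046875
n=2: y=-1.046875, sp=-1, e=sp−y=0.046875; I=-0.578125, D=e−e_prev=-0.328125; u=1/2·0.046875+2·(-0.578125)+1/4·(-0.328125)≈-1.214844; next y=1/2·(-1.046875)+1/2·(-1.214844)≈-1.130859
n=3: y≈-1.130859, sp=-1, e=sp−y≈0.130859; I≈-0.447266, D=e−e_prev≈0.083984; u=1/2·0.130859+2·(-0.447266)+1/4·0.083984≈-0.808105; next y=1/2·(-1.130859)+1/2·(-0.808105)≈-0.969482
n=4: y≈-0.969482, sp=-1, e=sp−y≈-0.030518; I≈-0.477783, D=e−e_prev≈-0.161377; u=1/2·(-0.030518)+2·(-0.477783)+1/4·(-0.161377)≈-1.011169; next y=1/2·(-0.969482)+1/2·(-1.011169)≈-0.990326
n=5: y≈-0.990326, sp=-1, e=sp−y≈-0.009674; I≈-0.487457, D=e−e_prev≈0.020844; u=1/2·(-0.009674)+2·(-0.487457)+1/4·0.020844≈-0.974541; next y=1/2·(-0.990326)+1/2·(-0.974541)≈-0.982433
n=6: y≈-0.982433, sp=-1, e=sp−y≈-0.017567; I≈-0.505024, D=e−e_prev≈-0.007893; u=1/2·(-0.017567)+2·(-0.505024)+1/4·(-0.007893)≈-1.020804; next y=1/2·(-0.982433)+1/2·(-1.020804)≈-1.001619
n=7: y≈-1.001619, sp=-1, e=sp−y≈0.001619; I≈-0.503405, D=e−e_prev≈0.019186; u=1/2·0.001619+2·(-0.503405)+1/4·0.019186≈-1.001204; next y=1/2·(-1.001619)+1/2·(-1.001204)≈-1.001412
n=8: y≈-1.001412, sp=-1, e=sp−y≈0.001412; I≈-0.501993, D=e−e_prev≈-0.000207; u=1/2·0.001412+2·(-0.501993)+1/4·(-0.000207)≈-1.003333; next y=1/2·(-1.001412)+1/2·(-1.003333)≈-1.002372

0 -1 -2.750 0.000
1 -1 -0.719 -1.375
2 -1 -1.215 -1.047
3 -1 -0.808 -1.131
4 -1 -1.011 -0.969
5 -1 -0.975 -0.990
6 -1 -1.021 -0.982
7 -1 -1.001 -1.002
8 -1 -1.003 -1.001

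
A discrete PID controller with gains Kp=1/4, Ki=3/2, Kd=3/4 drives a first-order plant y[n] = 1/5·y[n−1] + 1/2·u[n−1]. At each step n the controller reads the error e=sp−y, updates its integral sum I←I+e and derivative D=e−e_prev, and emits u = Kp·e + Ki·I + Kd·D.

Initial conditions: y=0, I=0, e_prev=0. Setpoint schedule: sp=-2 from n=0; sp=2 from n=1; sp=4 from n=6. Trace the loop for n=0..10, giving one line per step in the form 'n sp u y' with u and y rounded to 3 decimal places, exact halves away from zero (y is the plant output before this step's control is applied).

(exact arithmetic carried between steps; '≈' marks a value shown rounded to 6 d.p. or computed from one; I and e_prev carry over from the previous line; the table rounds u and y to 3 d.p., halves away from zero)
n=0: y=0, sp=-2, e=sp−y=-2; I=-2, D=e−e_prev=-2; u=1/4·(-2)+3/2·(-2)+3/4·(-2)=-5; next y=1/5·0+1/2·(-5)=-2.5
n=1: y=-2.5, sp=2, e=sp−y=4.5; I=2.5, D=e−e_prev=6.5; u=1/4·4.5+3/2·2.5+3/4·6.5=9.75; next y=1/5·(-2.5)+1/2·9.75=4.375
n=2: y=4.375, sp=2, e=sp−y=-2.375; I=0.125, D=e−e_prev=-6.875; u=1/4·(-2.375)+3/2·0.125+3/4·(-6.875)=-5.5625; next y=1/5·4.375+1/2·(-5.5625)=-1.90625
n=3: y=-1.90625, sp=2, e=sp−y=3.90625; I=4.03125, D=e−e_prev=6.28125; u=1/4·3.90625+3/2·4.03125+3/4·6.28125=11.734375; next y=1/5·(-1.90625)+1/2·11.734375≈5.485938
n=4: y≈5.485938, sp=2, e=sp−y≈-3.485938; I≈0.545313, D=e−e_prev≈-7.392188; u=1/4·(-3.485938)+3/2·0.545313+3/4·(-7.392188)≈-5.597656; next y=1/5·5.485938+1/2·(-5.597656)≈-1.701641
n=5: y≈-1.701641, sp=2, e=sp−y≈3.701641; I≈4.246953, D=e−e_prev≈7.187578; u=1/4·3.701641+3/2·4.246953+3/4·7.187578≈12.686523; next y=1/5·(-1.701641)+1/2·12.686523≈6.002934
n=6: y≈6.002934, sp=4, e=sp−y≈-2.002934; I≈2.244020, D=e−e_prev≈-5.704574; u=1/4·(-2.002934)+3/2·2.244020+3/4·(-5.704574)≈-1.413135; next y=1/5·6.002934+1/2·(-1.413135)≈0.494019
n=7: y≈0.494019, sp=4, e=sp−y≈3.505981; I≈5.750000, D=e−e_prev≈5.508914; u=1/4·3.505981+3/2·5.750000+3/4·5.508914≈13.633181; next y=1/5·0.494019+1/2·13.633181≈6.915394
n=8: y≈6.915394, sp=4, e=sp−y≈-2.915394; I≈2.834606, D=e−e_prev≈-6.421375; u=1/4·(-2.915394)+3/2·2.834606+3/4·(-6.421375)≈-1.292971; next y=1/5·6.915394+1/2·(-1.292971)≈0.736593
n=9: y≈0.736593, sp=4, e=sp−y≈3.263407; I≈6.098013, D=e−e_prev≈6.178801; u=1/4·3.263407+3/2·6.098013+3/4·6.178801≈14.596971; next y=1/5·0.736593+1/2·14.596971≈7.445804
n=10: y≈7.445804, sp=4, e=sp−y≈-3.445804; I≈2.652208, D=e−e_prev≈-6.709211; u=1/4·(-3.445804)+3/2·2.652208+3/4·(-6.709211)≈-1.915047; next y=1/5·7.445804+1/2·(-1.915047)≈0.531637

0 -2 -5.000 0.000
1 2 9.750 -2.500
2 2 -5.563 4.375
3 2 11.734 -1.906
4 2 -5.598 5.486
5 2 12.687 -1.702
6 4 -1.413 6.003
7 4 13.633 0.494
8 4 -1.293 6.915
9 4 14.597 0.737
10 4 -1.915 7.446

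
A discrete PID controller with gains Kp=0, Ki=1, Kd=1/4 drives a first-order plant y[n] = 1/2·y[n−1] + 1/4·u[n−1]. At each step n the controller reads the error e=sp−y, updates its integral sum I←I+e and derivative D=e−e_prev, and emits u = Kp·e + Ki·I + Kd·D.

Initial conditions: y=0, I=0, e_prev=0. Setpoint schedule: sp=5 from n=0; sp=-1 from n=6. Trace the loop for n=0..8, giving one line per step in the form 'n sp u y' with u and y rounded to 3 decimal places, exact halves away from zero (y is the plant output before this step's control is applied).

0 5 6.250 0.000
1 5 8.047 1.563
2 5 10.337 2.793
3 5 11.367 3.981
4 5 11.619 4.832
5 5 11.389 5.321
6 -1 3.457 5.508
7 -1 0.858 3.618
8 -1 -2.239 2.023

(exact arithmetic carried between steps; '≈' marks a value shown rounded to 6 d.p. or computed from one; I and e_prev carry over from the previous line; the table rounds u and y to 3 d.p., halves away from zero)
n=0: y=0, sp=5, e=sp−y=5; I=5, D=e−e_prev=5; u=0·5+1·5+1/4·5=6.25; next y=1/2·0+1/4·6.25=1.5625
n=1: y=1.5625, sp=5, e=sp−y=3.4375; I=8.4375, D=e−e_prev=-1.5625; u=0·3.4375+1·8.4375+1/4·(-1.5625)=8.046875; next y=1/2·1.5625+1/4·8.046875≈2.792969
n=2: y≈2.792969, sp=5, e=sp−y≈2.207031; I≈10.644531, D=e−e_prev≈-1.230469; u=0·2.207031+1·10.644531+1/4·(-1.230469)≈10.336914; next y=1/2·2.792969+1/4·10.336914≈3.980713
n=3: y≈3.980713, sp=5, e=sp−y≈1.019287; I≈11.663818, D=e−e_prev≈-1.187744; u=0·1.019287+1·11.663818+1/4·(-1.187744)≈11.366882; next y=1/2·3.980713+1/4·11.366882≈4.832077
n=4: y≈4.832077, sp=5, e=sp−y≈0.167923; I≈11.831741, D=e−e_prev≈-0.851364; u=0·0.167923+1·11.831741+1/4·(-0.851364)≈11.618900; next y=1/2·4.832077+1/4·11.618900≈5.320764
n=5: y≈5.320764, sp=5, e=sp−y≈-0.320764; I≈11.510978, D=e−e_prev≈-0.488687; u=0·(-0.320764)+1·11.510978+1/4·(-0.488687)≈11.388806; next y=1/2·5.320764+1/4·11.388806≈5.507583
n=6: y≈5.507583, sp=-1, e=sp−y≈-6.507583; I≈5.003394, D=e−e_prev≈-6.186820; u=0·(-6.507583)+1·5.003394+1/4·(-6.186820)≈3.456689; next y=1/2·5.507583+1/4·3.456689≈3.617964
n=7: y≈3.617964, sp=-1, e=sp−y≈-4.617964; I≈0.385430, D=e−e_prev≈1.889619; u=0·(-4.617964)+1·0.385430+1/4·1.889619≈0.857835; next y=1/2·3.617964+1/4·0.857835≈2.023441
n=8: y≈2.023441, sp=-1, e=sp−y≈-3.023441; I≈-2.638010, D=e−e_prev≈1.594523; u=0·(-3.023441)+1·(-2.638010)+1/4·1.594523≈-2.239380; next y=1/2·2.023441+1/4·(-2.239380)≈0.451876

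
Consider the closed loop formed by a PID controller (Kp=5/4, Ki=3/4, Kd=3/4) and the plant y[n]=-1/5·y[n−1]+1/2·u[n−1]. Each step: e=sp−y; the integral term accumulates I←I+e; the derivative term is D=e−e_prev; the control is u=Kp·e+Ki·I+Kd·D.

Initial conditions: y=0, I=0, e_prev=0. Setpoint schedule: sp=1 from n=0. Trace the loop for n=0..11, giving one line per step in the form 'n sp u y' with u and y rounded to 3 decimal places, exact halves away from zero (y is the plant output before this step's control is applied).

(exact arithmetic carried between steps; '≈' marks a value shown rounded to 6 d.p. or computed from one; I and e_prev carry over from the previous line; the table rounds u and y to 3 d.p., halves away from zero)
n=0: y=0, sp=1, e=sp−y=1; I=1, D=e−e_prev=1; u=5/4·1+3/4·1+3/4·1=2.75; next y=-1/5·0+1/2·2.75=1.375
n=1: y=1.375, sp=1, e=sp−y=-0.375; I=0.625, D=e−e_prev=-1.375; u=5/4·(-0.375)+3/4·0.625+3/4·(-1.375)=-1.03125; next y=-1/5·1.375+1/2·(-1.03125)=-0.790625
n=2: y=-0.790625, sp=1, e=sp−y=1.790625; I=2.415625, D=e−e_prev=2.165625; u=5/4·1.790625+3/4·2.415625+3/4·2.165625≈5.674219; next y=-1/5·(-0.790625)+1/2·5.674219≈2.995234
n=3: y≈2.995234, sp=1, e=sp−y≈-1.995234; I≈0.420391, D=e−e_prev≈-3.785859; u=5/4·(-1.995234)+3/4·0.420391+3/4·(-3.785859)≈-5.018145; next y=-1/5·2.995234+1/2·(-5.018145)≈-3.108119
n=4: y≈-3.108119, sp=1, e=sp−y≈4.108119; I≈4.528510, D=e−e_prev≈6.103354; u=5/4·4.108119+3/4·4.528510+3/4·6.103354≈13.109046; next y=-1/5·(-3.108119)+1/2·13.109046≈7.176147
n=5: y≈7.176147, sp=1, e=sp−y≈-6.176147; I≈-1.647637, D=e−e_prev≈-10.284266; u=5/4·(-6.176147)+3/4·(-1.647637)+3/4·(-10.284266)≈-16.669111; next y=-1/5·7.176147+1/2·(-16.669111)≈-9.769785
n=6: y≈-9.769785, sp=1, e=sp−y≈10.769785; I≈9.122148, D=e−e_prev≈16.945932; u=5/4·10.769785+3/4·9.122148+3/4·16.945932≈33.013291; next y=-1/5·(-9.769785)+1/2·33.013291≈18.460603
n=7: y≈18.460603, sp=1, e=sp−y≈-17.460603; I≈-8.338455, D=e−e_prev≈-28.230388; u=5/4·(-17.460603)+3/4·(-8.338455)+3/4·(-28.230388)≈-49.252385; next y=-1/5·18.460603+1/2·(-49.252385)≈-28.318313
n=8: y≈-28.318313, sp=1, e=sp−y≈29.318313; I≈20.979858, D=e−e_prev≈46.778916; u=5/4·29.318313+3/4·20.979858+3/4·46.778916≈87.466972; next y=-1/5·(-28.318313)+1/2·87.466972≈49.397149
n=9: y≈49.397149, sp=1, e=sp−y≈-48.397149; I≈-27.417290, D=e−e_prev≈-77.715462; u=5/4·(-48.397149)+3/4·(-27.417290)+3/4·(-77.715462)≈-139.346000; next y=-1/5·49.397149+1/2·(-139.346000)≈-79.552430
n=10: y≈-79.552430, sp=1, e=sp−y≈80.552430; I≈53.135139, D=e−e_prev≈128.949578; u=5/4·80.552430+3/4·53.135139+3/4·128.949578≈237.254075; next y=-1/5·(-79.552430)+1/2·237.254075≈134.537524
n=11: y≈134.537524, sp=1, e=sp−y≈-133.537524; I≈-80.402384, D=e−e_prev≈-214.089953; u=5/4·(-133.537524)+3/4·(-80.402384)+3/4·(-214.089953)≈-387.791158; next y=-1/5·134.537524+1/2·(-387.791158)≈-220.803084

0 1 2.750 0.000
1 1 -1.031 1.375
2 1 5.674 -0.791
3 1 -5.018 2.995
4 1 13.109 -3.108
5 1 -16.669 7.176
6 1 33.013 -9.770
7 1 -49.252 18.461
8 1 87.467 -28.318
9 1 -139.346 49.397
10 1 237.254 -79.552
11 1 -387.791 134.538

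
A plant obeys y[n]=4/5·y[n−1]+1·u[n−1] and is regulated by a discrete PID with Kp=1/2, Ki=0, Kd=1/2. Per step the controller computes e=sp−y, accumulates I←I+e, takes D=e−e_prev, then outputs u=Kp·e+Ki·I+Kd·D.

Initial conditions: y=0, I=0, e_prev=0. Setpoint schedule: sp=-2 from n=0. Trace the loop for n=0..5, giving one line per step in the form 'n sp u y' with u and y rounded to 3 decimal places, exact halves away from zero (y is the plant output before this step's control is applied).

0 -2 -2.000 0.000
1 -2 1.000 -2.000
2 -2 -1.400 -0.600
3 -2 0.580 -1.880
4 -2 -1.016 -0.924
5 -2 0.293 -1.755

(exact arithmetic carried between steps; '≈' marks a value shown rounded to 6 d.p. or computed from one; I and e_prev carry over from the previous line; the table rounds u and y to 3 d.p., halves away from zero)
n=0: y=0, sp=-2, e=sp−y=-2; I=-2, D=e−e_prev=-2; u=1/2·(-2)+0·(-2)+1/2·(-2)=-2; next y=4/5·0+1·(-2)=-2
n=1: y=-2, sp=-2, e=sp−y=0; I=-2, D=e−e_prev=2; u=1/2·0+0·(-2)+1/2·2=1; next y=4/5·(-2)+1·1=-0.6
n=2: y=-0.6, sp=-2, e=sp−y=-1.4; I=-3.4, D=e−e_prev=-1.4; u=1/2·(-1.4)+0·(-3.4)+1/2·(-1.4)=-1.4; next y=4/5·(-0.6)+1·(-1.4)=-1.88
n=3: y=-1.88, sp=-2, e=sp−y=-0.12; I=-3.52, D=e−e_prev=1.28; u=1/2·(-0.12)+0·(-3.52)+1/2·1.28=0.58; next y=4/5·(-1.88)+1·0.58=-0.924
n=4: y=-0.924, sp=-2, e=sp−y=-1.076; I=-4.596, D=e−e_prev=-0.956; u=1/2·(-1.076)+0·(-4.596)+1/2·(-0.956)=-1.016; next y=4/5·(-0.924)+1·(-1.016)=-1.7552
n=5: y=-1.7552, sp=-2, e=sp−y=-0.2448; I=-4.8408, D=e−e_prev=0.8312; u=1/2·(-0.2448)+0·(-4.8408)+1/2·0.8312=0.2932; next y=4/5·(-1.7552)+1·0.2932=-1.11096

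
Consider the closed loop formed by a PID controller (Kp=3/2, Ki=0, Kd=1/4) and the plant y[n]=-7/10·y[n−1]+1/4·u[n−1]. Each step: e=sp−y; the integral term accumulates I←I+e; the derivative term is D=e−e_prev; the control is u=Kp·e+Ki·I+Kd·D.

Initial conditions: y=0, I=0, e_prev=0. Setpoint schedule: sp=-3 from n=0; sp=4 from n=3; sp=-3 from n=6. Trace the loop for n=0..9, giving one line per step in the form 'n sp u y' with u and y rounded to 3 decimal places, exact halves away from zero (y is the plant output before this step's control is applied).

(exact arithmetic carried between steps; '≈' marks a value shown rounded to 6 d.p. or computed from one; I and e_prev carry over from the previous line; the table rounds u and y to 3 d.p., halves away from zero)
n=0: y=0, sp=-3, e=sp−y=-3; I=-3, D=e−e_prev=-3; u=3/2·(-3)+0·(-3)+1/4·(-3)=-5.25; next y=-7/10·0+1/4·(-5.25)=-1.3125
n=1: y=-1.3125, sp=-3, e=sp−y=-1.6875; I=-4.6875, D=e−e_prev=1.3125; u=3/2·(-1.6875)+0·(-4.6875)+1/4·1.3125=-2.203125; next y=-7/10·(-1.3125)+1/4·(-2.203125)≈0.367969
n=2: y≈0.367969, sp=-3, e=sp−y≈-3.367969; I≈-8.055469, D=e−e_prev≈-1.680469; u=3/2·(-3.367969)+0·(-8.055469)+1/4·(-1.680469)≈-5.472070; next y=-7/10·0.367969+1/4·(-5.472070)≈-1.625596
n=3: y≈-1.625596, sp=4, e=sp−y≈5.625596; I≈-2.429873, D=e−e_prev≈8.993564; u=3/2·5.625596+0·(-2.429873)+1/4·8.993564≈10.686785; next y=-7/10·(-1.625596)+1/4·10.686785≈3.809613
n=4: y≈3.809613, sp=4, e=sp−y≈0.190387; I≈-2.239486, D=e−e_prev≈-5.435209; u=3/2·0.190387+0·(-2.239486)+1/4·(-5.435209)≈-1.073222; next y=-7/10·3.809613+1/4·(-1.073222)≈-2.935035
n=5: y≈-2.935035, sp=4, e=sp−y≈6.935035; I≈4.695548, D=e−e_prev≈6.744648; u=3/2·6.935035+0·4.695548+1/4·6.744648≈12.088714; next y=-7/10·(-2.935035)+1/4·12.088714≈5.076703
n=6: y≈5.076703, sp=-3, e=sp−y≈-8.076703; I≈-3.381154, D=e−e_prev≈-15.011737; u=3/2·(-8.076703)+0·(-3.381154)+1/4·(-15.011737)≈-15.867989; next y=-7/10·5.076703+1/4·(-15.867989)≈-7.520689
n=7: y≈-7.520689, sp=-3, e=sp−y≈4.520689; I≈1.139535, D=e−e_prev≈12.597392; u=3/2·4.520689+0·1.139535+1/4·12.597392≈9.930382; next y=-7/10·(-7.520689)+1/4·9.930382≈7.747078
n=8: y≈7.747078, sp=-3, e=sp−y≈-10.747078; I≈-9.607543, D=e−e_prev≈-15.267767; u=3/2·(-10.747078)+0·(-9.607543)+1/4·(-15.267767)≈-19.937558; next y=-7/10·7.747078+1/4·(-19.937558)≈-10.407344
n=9: y≈-10.407344, sp=-3, e=sp−y≈7.407344; I≈-2.200199, D=e−e_prev≈18.154422; u=3/2·7.407344+0·(-2.200199)+1/4·18.154422≈15.649622; next y=-7/10·(-10.407344)+1/4·15.649622≈11.197546

0 -3 -5.250 0.000
1 -3 -2.203 -1.313
2 -3 -5.472 0.368
3 4 10.687 -1.626
4 4 -1.073 3.810
5 4 12.089 -2.935
6 -3 -15.868 5.077
7 -3 9.930 -7.521
8 -3 -19.938 7.747
9 -3 15.650 -10.407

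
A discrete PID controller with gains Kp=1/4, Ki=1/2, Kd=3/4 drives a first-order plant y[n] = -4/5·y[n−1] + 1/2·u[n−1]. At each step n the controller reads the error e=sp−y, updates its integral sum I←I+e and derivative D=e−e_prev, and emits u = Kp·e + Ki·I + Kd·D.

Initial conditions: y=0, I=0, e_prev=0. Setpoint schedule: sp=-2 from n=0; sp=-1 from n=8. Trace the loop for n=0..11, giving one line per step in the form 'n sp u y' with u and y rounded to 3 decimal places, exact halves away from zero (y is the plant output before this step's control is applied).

0 -2 -3.000 0.000
1 -2 -0.250 -1.500
2 -2 -5.488 1.075
3 -2 1.924 -3.604
4 -2 -11.956 3.845
5 -2 10.057 -9.054
6 -2 -28.080 12.272
7 -2 34.973 -23.857
8 -1 -70.340 36.572
9 -1 106.947 -64.428
10 -1 -191.255 105.016
11 -1 309.803 -179.640

(exact arithmetic carried between steps; '≈' marks a value shown rounded to 6 d.p. or computed from one; I and e_prev carry over from the previous line; the table rounds u and y to 3 d.p., halves away from zero)
n=0: y=0, sp=-2, e=sp−y=-2; I=-2, D=e−e_prev=-2; u=1/4·(-2)+1/2·(-2)+3/4·(-2)=-3; next y=-4/5·0+1/2·(-3)=-1.5
n=1: y=-1.5, sp=-2, e=sp−y=-0.5; I=-2.5, D=e−e_prev=1.5; u=1/4·(-0.5)+1/2·(-2.5)+3/4·1.5=-0.25; next y=-4/5·(-1.5)+1/2·(-0.25)=1.075
n=2: y=1.075, sp=-2, e=sp−y=-3.075; I=-5.575, D=e−e_prev=-2.575; u=1/4·(-3.075)+1/2·(-5.575)+3/4·(-2.575)=-5.4875; next y=-4/5·1.075+1/2·(-5.4875)=-3.60375
n=3: y=-3.60375, sp=-2, e=sp−y=1.60375; I=-3.97125, D=e−e_prev=4.67875; u=1/4·1.60375+1/2·(-3.97125)+3/4·4.67875=1.924375; next y=-4/5·(-3.60375)+1/2·1.924375≈3.845188
n=4: y≈3.845188, sp=-2, e=sp−y≈-5.845188; I≈-9.816438, D=e−e_prev≈-7.448938; u=1/4·(-5.845188)+1/2·(-9.816438)+3/4·(-7.448938)≈-11.956219; next y=-4/5·3.845188+1/2·(-11.956219)≈-9.054259
n=5: y≈-9.054259, sp=-2, e=sp−y≈7.054259; I≈-2.762178, D=e−e_prev≈12.899447; u=1/4·7.054259+1/2·(-2.762178)+3/4·12.899447≈10.057061; next y=-4/5·(-9.054259)+1/2·10.057061≈12.271938
n=6: y≈12.271938, sp=-2, e=sp−y≈-14.271938; I≈-17.034116, D=e−e_prev≈-21.326197; u=1/4·(-14.271938)+1/2·(-17.034116)+3/4·(-21.326197)≈-28.079691; next y=-4/5·12.271938+1/2·(-28.079691)≈-23.857396
n=7: y≈-23.857396, sp=-2, e=sp−y≈21.857396; I≈4.823280, D=e−e_prev≈36.129334; u=1/4·21.857396+1/2·4.823280+3/4·36.129334≈34.972989; next y=-4/5·(-23.857396)+1/2·34.972989≈36.572411
n=8: y≈36.572411, sp=-1, e=sp−y≈-37.572411; I≈-32.749131, D=e−e_prev≈-59.429807; u=1/4·(-37.572411)+1/2·(-32.749131)+3/4·(-59.429807)≈-70.340023; next y=-4/5·36.572411+1/2·(-70.340023)≈-64.427940
n=9: y≈-64.427940, sp=-1, e=sp−y≈63.427940; I≈30.678809, D=e−e_prev≈101.000351; u=1/4·63.427940+1/2·30.678809+3/4·101.000351≈106.946653; next y=-4/5·(-64.427940)+1/2·106.946653≈105.015679
n=10: y≈105.015679, sp=-1, e=sp−y≈-106.015679; I≈-75.336870, D=e−e_prev≈-169.443619; u=1/4·(-106.015679)+1/2·(-75.336870)+3/4·(-169.443619)≈-191.255069; next y=-4/5·105.015679+1/2·(-191.255069)≈-179.640078
n=11: y≈-179.640078, sp=-1, e=sp−y≈178.640078; I≈103.303208, D=e−e_prev≈284.655757; u=1/4·178.640078+1/2·103.303208+3/4·284.655757≈309.803441; next y=-4/5·(-179.640078)+1/2·309.803441≈298.613783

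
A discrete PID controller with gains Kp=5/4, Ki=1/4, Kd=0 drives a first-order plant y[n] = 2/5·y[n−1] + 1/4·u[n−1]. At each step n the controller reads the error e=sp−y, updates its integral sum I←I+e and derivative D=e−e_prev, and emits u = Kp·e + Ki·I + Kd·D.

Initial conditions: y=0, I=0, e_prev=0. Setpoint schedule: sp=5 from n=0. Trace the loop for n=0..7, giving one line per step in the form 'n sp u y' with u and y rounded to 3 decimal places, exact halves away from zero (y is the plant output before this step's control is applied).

(exact arithmetic carried between steps; '≈' marks a value shown rounded to 6 d.p. or computed from one; I and e_prev carry over from the previous line; the table rounds u and y to 3 d.p., halves away from zero)
n=0: y=0, sp=5, e=sp−y=5; I=5, D=e−e_prev=5; u=5/4·5+1/4·5+0·5=7.5; next y=2/5·0+1/4·7.5=1.875
n=1: y=1.875, sp=5, e=sp−y=3.125; I=8.125, D=e−e_prev=-1.875; u=5/4·3.125+1/4·8.125+0·(-1.875)=5.9375; next y=2/5·1.875+1/4·5.9375=2.234375
n=2: y=2.234375, sp=5, e=sp−y=2.765625; I=10.890625, D=e−e_prev=-0.359375; u=5/4·2.765625+1/4·10.890625+0·(-0.359375)≈6.179688; next y=2/5·2.234375+1/4·6.179688≈2.438672
n=3: y≈2.438672, sp=5, e=sp−y≈2.561328; I≈13.451953, D=e−e_prev≈-0.204297; u=5/4·2.561328+1/4·13.451953+0·(-0.204297)≈6.564648; next y=2/5·2.438672+1/4·6.564648≈2.616631
n=4: y≈2.616631, sp=5, e=sp−y≈2.383369; I≈15.835322, D=e−e_prev≈-0.177959; u=5/4·2.383369+1/4·15.835322+0·(-0.177959)≈6.938042; next y=2/5·2.616631+1/4·6.938042≈2.781163
n=5: y≈2.781163, sp=5, e=sp−y≈2.218837; I≈18.054159, D=e−e_prev≈-0.164532; u=5/4·2.218837+1/4·18.054159+0·(-0.164532)≈7.287086; next y=2/5·2.781163+1/4·7.287086≈2.934237
n=6: y≈2.934237, sp=5, e=sp−y≈2.065763; I≈20.119923, D=e−e_prev≈-0.153074; u=5/4·2.065763+1/4·20.119923+0·(-0.153074)≈7.612185; next y=2/5·2.934237+1/4·7.612185≈3.076741
n=7: y≈3.076741, sp=5, e=sp−y≈1.923259; I≈22.043182, D=e−e_prev≈-0.142504; u=5/4·1.923259+1/4·22.043182+0·(-0.142504)≈7.914869; next y=2/5·3.076741+1/4·7.914869≈3.209414

0 5 7.500 0.000
1 5 5.938 1.875
2 5 6.180 2.234
3 5 6.565 2.439
4 5 6.938 2.617
5 5 7.287 2.781
6 5 7.612 2.934
7 5 7.915 3.077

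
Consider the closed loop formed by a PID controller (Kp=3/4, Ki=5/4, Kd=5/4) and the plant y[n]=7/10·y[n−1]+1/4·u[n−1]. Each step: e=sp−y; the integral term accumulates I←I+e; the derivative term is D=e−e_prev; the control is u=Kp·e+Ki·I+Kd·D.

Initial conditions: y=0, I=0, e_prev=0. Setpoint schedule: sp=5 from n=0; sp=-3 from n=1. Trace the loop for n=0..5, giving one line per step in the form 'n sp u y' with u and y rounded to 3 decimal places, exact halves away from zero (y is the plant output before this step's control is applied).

(exact arithmetic carried between steps; '≈' marks a value shown rounded to 6 d.p. or computed from one; I and e_prev carry over from the previous line; the table rounds u and y to 3 d.p., halves away from zero)
n=0: y=0, sp=5, e=sp−y=5; I=5, D=e−e_prev=5; u=3/4·5+5/4·5+5/4·5=16.25; next y=7/10·0+1/4·16.25=4.0625
n=1: y=4.0625, sp=-3, e=sp−y=-7.0625; I=-2.0625, D=e−e_prev=-12.0625; u=3/4·(-7.0625)+5/4·(-2.0625)+5/4·(-12.0625)=-22.953125; next y=7/10·4.0625+1/4·(-22.953125)≈-2.894531
n=2: y≈-2.894531, sp=-3, e=sp−y≈-0.105469; I≈-2.167969, D=e−e_prev≈6.957031; u=3/4·(-0.105469)+5/4·(-2.167969)+5/4·6.957031≈5.907227; next y=7/10·(-2.894531)+1/4·5.907227≈-0.549365
n=3: y≈-0.549365, sp=-3, e=sp−y≈-2.450635; I≈-4.618604, D=e−e_prev≈-2.345166; u=3/4·(-2.450635)+5/4·(-4.618604)+5/4·(-2.345166)≈-10.542688; next y=7/10·(-0.549365)+1/4·(-10.542688)≈-3.020228
n=4: y≈-3.020228, sp=-3, e=sp−y≈0.020228; I≈-4.598376, D=e−e_prev≈2.470862; u=3/4·0.020228+5/4·(-4.598376)+5/4·2.470862≈-2.644221; next y=7/10·(-3.020228)+1/4·(-2.644221)≈-2.775215
n=5: y≈-2.775215, sp=-3, e=sp−y≈-0.224785; I≈-4.823161, D=e−e_prev≈-0.245013; u=3/4·(-0.224785)+5/4·(-4.823161)+5/4·(-0.245013)≈-6.503807; next y=7/10·(-2.775215)+1/4·(-6.503807)≈-3.568602

0 5 16.250 0.000
1 -3 -22.953 4.063
2 -3 5.907 -2.895
3 -3 -10.543 -0.549
4 -3 -2.644 -3.020
5 -3 -6.504 -2.775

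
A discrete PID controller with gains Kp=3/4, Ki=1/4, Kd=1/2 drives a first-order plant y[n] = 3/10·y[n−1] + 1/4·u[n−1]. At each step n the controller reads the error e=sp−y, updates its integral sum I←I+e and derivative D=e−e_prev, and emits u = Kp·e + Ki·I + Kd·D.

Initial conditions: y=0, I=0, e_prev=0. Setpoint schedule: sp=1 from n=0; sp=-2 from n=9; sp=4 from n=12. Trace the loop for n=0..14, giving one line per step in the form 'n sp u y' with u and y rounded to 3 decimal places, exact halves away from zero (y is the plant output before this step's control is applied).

(exact arithmetic carried between steps; '≈' marks a value shown rounded to 6 d.p. or computed from one; I and e_prev carry over from the previous line; the table rounds u and y to 3 d.p., halves away from zero)
n=0: y=0, sp=1, e=sp−y=1; I=1, D=e−e_prev=1; u=3/4·1+1/4·1+1/2·1=1.5; next y=3/10·0+1/4·1.5=0.375
n=1: y=0.375, sp=1, e=sp−y=0.625; I=1.625, D=e−e_prev=-0.375; u=3/4·0.625+1/4·1.625+1/2·(-0.375)=0.6875; next y=3/10·0.375+1/4·0.6875=0.284375
n=2: y=0.284375, sp=1, e=sp−y=0.715625; I=2.340625, D=e−e_prev=0.090625; u=3/4·0.715625+1/4·2.340625+1/2·0.090625≈1.167188; next y=3/10·0.284375+1/4·1.167188≈0.377109
n=3: y≈0.377109, sp=1, e=sp−y≈0.622891; I≈2.963516, D=e−e_prev≈-0.092734; u=3/4·0.622891+1/4·2.963516+1/2·(-0.092734)≈1.161680; next y=3/10·0.377109+1/4·1.161680≈0.403553
n=4: y≈0.403553, sp=1, e=sp−y≈0.596447; I≈3.559963, D=e−e_prev≈-0.026443; u=3/4·0.596447+1/4·3.559963+1/2·(-0.026443)≈1.324104; next y=3/10·0.403553+1/4·1.324104≈0.452092
n=5: y≈0.452092, sp=1, e=sp−y≈0.547908; I≈4.107871, D=e−e_prev≈-0.048539; u=3/4·0.547908+1/4·4.107871+1/2·(-0.048539)≈1.413629; next y=3/10·0.452092+1/4·1.413629≈0.489035
n=6: y≈0.489035, sp=1, e=sp−y≈0.510965; I≈4.618836, D=e−e_prev≈-0.036943; u=3/4·0.510965+1/4·4.618836+1/2·(-0.036943)≈1.519461; next y=3/10·0.489035+1/4·1.519461≈0.526576
n=7: y≈0.526576, sp=1, e=sp−y≈0.473424; I≈5.092260, D=e−e_prev≈-0.037541; u=3/4·0.473424+1/4·5.092260+1/2·(-0.037541)≈1.609363; next y=3/10·0.526576+1/4·1.609363≈0.560313
n=8: y≈0.560313, sp=1, e=sp−y≈0.439687; I≈5.531947, D=e−e_prev≈-0.033738; u=3/4·0.439687+1/4·5.531947+1/2·(-0.033738)≈1.695883; next y=3/10·0.560313+1/4·1.695883≈0.592065
n=9: y≈0.592065, sp=-2, e=sp−y≈-2.592065; I≈2.939882, D=e−e_prev≈-3.031751; u=3/4·(-2.592065)+1/4·2.939882+1/2·(-3.031751)≈-2.724954; next y=3/10·0.592065+1/4·(-2.724954)≈-0.503619
n=10: y≈-0.503619, sp=-2, e=sp−y≈-1.496381; I≈1.443501, D=e−e_prev≈1.095684; u=3/4·(-1.496381)+1/4·1.443501+1/2·1.095684≈-0.213569; next y=3/10·(-0.503619)+1/4·(-0.213569)≈-0.204478
n=11: y≈-0.204478, sp=-2, e=sp−y≈-1.795522; I≈-0.352021, D=e−e_prev≈-0.299141; u=3/4·(-1.795522)+1/4·(-0.352021)+1/2·(-0.299141)≈-1.584217; next y=3/10·(-0.204478)+1/4·(-1.584217)≈-0.457398
n=12: y≈-0.457398, sp=4, e=sp−y≈4.457398; I≈4.105377, D=e−e_prev≈6.252920; u=3/4·4.457398+1/4·4.105377+1/2·6.252920≈7.495852; next y=3/10·(-0.457398)+1/4·7.495852≈1.736744
n=13: y≈1.736744, sp=4, e=sp−y≈2.263256; I≈6.368633, D=e−e_prev≈-2.194141; u=3/4·2.263256+1/4·6.368633+1/2·(-2.194141)≈2.192530; next y=3/10·1.736744+1/4·2.192530≈1.069156
n=14: y≈1.069156, sp=4, e=sp−y≈2.930844; I≈9.299477, D=e−e_prev≈0.667588; u=3/4·2.930844+1/4·9.299477+1/2·0.667588≈4.856797; next y=3/10·1.069156+1/4·4.856797≈1.534946

0 1 1.500 0.000
1 1 0.688 0.375
2 1 1.167 0.284
3 1 1.162 0.377
4 1 1.324 0.404
5 1 1.414 0.452
6 1 1.519 0.489
7 1 1.609 0.527
8 1 1.696 0.560
9 -2 -2.725 0.592
10 -2 -0.214 -0.504
11 -2 -1.584 -0.204
12 4 7.496 -0.457
13 4 2.193 1.737
14 4 4.857 1.069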